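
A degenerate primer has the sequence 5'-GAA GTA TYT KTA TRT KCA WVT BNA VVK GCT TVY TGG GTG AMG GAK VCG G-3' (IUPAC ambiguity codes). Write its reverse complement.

Standard pairs A↔T, G↔C; ambiguity codes pair R↔Y, M↔K, W↔W, B↔V, N↔N. Complement (CTTCATARAMATAYAMGTWBAVNTBBMCGAABRACCCACTKCCTMBGCC), then reverse for 5'→3'.

5′-CCGBMTCCKTCACCCARBAAGCMBBTNVABWTGMAYATAMARATACTTC-3′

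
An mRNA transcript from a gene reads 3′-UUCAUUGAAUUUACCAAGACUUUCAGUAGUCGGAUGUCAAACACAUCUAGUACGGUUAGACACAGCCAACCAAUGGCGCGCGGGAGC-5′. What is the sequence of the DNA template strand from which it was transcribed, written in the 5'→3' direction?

Written 5'→3' the mRNA is CGAGGGCGCGCGGUAACCAACCGACACAGAUUGGCAUGAUCUACACAAACUGUAGGCUGAUGACUUUCAGAACCAUUUAAGUUACUU, so the coding DNA strand is CGAGGGCGCGCGGTAACCAACCGACACAGATTGGCATGATCTACACAAACTGTAGGCTGATGACTTTCAGAACCATTTAAGTTACTT. The template is its reverse complement.

5'-AAGTAACTTAAATGGTTCTGAAAGTCATCAGCCTACAGTTTGTGTAGATCATGCCAATCTGTGTCGGTTGGTTACCGCGCGCCCTCG-3'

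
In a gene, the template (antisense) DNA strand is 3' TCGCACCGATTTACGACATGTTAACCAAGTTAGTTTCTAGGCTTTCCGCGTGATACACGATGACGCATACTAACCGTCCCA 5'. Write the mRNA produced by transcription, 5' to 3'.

5'-AGCGUGGCUAAAUGCUGUACAAUUGGUUCAAUCAAAGAUCCGAAAGGCGCACUAUGUGCUACUGCGUAUGAUUGGCAGGGU-3'

Reading the template 3'→5' as shown, RNA polymerase pairs each base (A→U, T→A, G↔C) to build mRNA 5'→3' directly.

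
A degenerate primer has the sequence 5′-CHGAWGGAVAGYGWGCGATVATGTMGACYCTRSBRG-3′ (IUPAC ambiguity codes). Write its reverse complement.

Standard pairs A↔T, G↔C; ambiguity codes pair R↔Y, M↔K, W↔W, S↔S, B↔V, H↔D. Complement (GDCTWCCTBTCRCWCGCTABTACAKCTGRGAYSVYC), then reverse for 5'→3'.

5′-CYVSYAGRGTCKACATBATCGCWCRCTBTCCWTCDG-3′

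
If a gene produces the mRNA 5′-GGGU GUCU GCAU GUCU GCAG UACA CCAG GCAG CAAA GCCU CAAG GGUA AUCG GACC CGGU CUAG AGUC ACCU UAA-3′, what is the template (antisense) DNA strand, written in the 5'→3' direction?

5'-TTAAGGTGACTCTAGACCGGGTCCGATTACCCTTGAGGCTTTGCTGCCTGGTGTACTGCAGACATGCAGACACCC-3'

Replace U with T to get the coding DNA strand: GGGTGTCTGCATGTCTGCAGTACACCAGGCAGCAAAGCCTCAAGGGTAATCGGACCCGGTCTAGAGTCACCTTAA. The template strand is its reverse complement (complement CCCACAGACGTACAGACGTCATGTGGTCCGTCGTTTCGGAGTTCCCATTAGCCTGGGCCAGATCTCAGTGGAATT, then reverse).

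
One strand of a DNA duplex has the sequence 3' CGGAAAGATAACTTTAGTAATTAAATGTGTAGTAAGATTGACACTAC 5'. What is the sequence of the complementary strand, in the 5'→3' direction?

The strand is given 3'→5', so its complement runs 5'→3' in the same left-to-right order: pair each base A↔T, G↔C.

5′-GCCTTTCTATTGAAATCATTAATTTACACATCATTCTAACTGTGATG-3′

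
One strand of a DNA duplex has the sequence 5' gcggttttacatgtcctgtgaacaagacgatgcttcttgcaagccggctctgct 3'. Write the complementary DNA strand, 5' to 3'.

5'-AGCAGAGCCGGCTTGCAAGAAGCATCGTCTTGTTCACAGGACATGTAAAACCGC-3'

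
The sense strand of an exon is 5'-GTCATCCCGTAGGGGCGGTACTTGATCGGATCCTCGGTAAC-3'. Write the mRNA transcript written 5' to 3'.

The mRNA is synthesized from the template strand, so it matches the coding strand with T replaced by U.

5'-GUCAUCCCGUAGGGGCGGUACUUGAUCGGAUCCUCGGUAAC-3'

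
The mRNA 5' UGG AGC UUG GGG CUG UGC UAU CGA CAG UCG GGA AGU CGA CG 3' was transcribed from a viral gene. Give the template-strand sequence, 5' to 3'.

5'-CGTCGACTTCCCGACTGTCGATAGCACAGCCCCAAGCTCCA-3'

Replace U with T to get the coding DNA strand: TGGAGCTTGGGGCTGTGCTATCGACAGTCGGGAAGTCGACG. The template strand is its reverse complement (complement ACCTCGAACCCCGACACGATAGCTGTCAGCCCTTCAGCTGC, then reverse).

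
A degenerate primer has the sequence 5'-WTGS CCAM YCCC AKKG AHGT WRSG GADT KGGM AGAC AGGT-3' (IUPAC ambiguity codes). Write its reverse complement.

5'-ACCTGTCTKCCMAHTCCSYWACDTCMMTGGGRKTGGSCAW-3'

Standard pairs A↔T, G↔C; ambiguity codes pair R↔Y, M↔K, W↔W, S↔S, D↔H. Complement (WACSGGTKRGGGTMMCTDCAWYSCCTHAMCCKTCTGTCCA), then reverse for 5'→3'.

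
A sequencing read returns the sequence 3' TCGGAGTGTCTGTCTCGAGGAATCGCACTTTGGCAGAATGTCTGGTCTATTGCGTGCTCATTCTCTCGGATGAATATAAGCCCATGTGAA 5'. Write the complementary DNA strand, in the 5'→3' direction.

The strand is given 3'→5', so its complement runs 5'→3' in the same left-to-right order: pair each base A↔T, G↔C.

5'-AGCCTCACAGACAGAGCTCCTTAGCGTGAAACCGTCTTACAGACCAGATAACGCACGAGTAAGAGAGCCTACTTATATTCGGGTACACTT-3'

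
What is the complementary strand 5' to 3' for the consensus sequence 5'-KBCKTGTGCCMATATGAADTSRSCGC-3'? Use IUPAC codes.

Standard pairs A↔T, G↔C; ambiguity codes pair R↔Y, M↔K, S↔S, B↔V, D↔H. Complement (MVGMACACGGKTATACTTHASYSGCG), then reverse for 5'→3'.

5'-GCGSYSAHTTCATATKGGCACAMGVM-3'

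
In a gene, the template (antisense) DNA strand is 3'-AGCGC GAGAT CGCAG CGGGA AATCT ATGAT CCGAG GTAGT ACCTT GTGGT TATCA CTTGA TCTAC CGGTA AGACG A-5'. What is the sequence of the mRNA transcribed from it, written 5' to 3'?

5'-UCGCGCUCUAGCGUCGCCCUUUAGAUACUAGGCUCCAUCAUGGAACACCAAUAGUGAACUAGAUGGCCAUUCUGCU-3'

Reading the template 3'→5' as shown, RNA polymerase pairs each base (A→U, T→A, G↔C) to build mRNA 5'→3' directly.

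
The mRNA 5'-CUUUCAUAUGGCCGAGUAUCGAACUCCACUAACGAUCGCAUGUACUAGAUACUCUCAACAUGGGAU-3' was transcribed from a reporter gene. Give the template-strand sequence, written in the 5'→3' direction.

5'-ATCCCATGTTGAGAGTATCTAGTACATGCGATCGTTAGTGGAGTTCGATACTCGGCCATATGAAAG-3'

Replace U with T to get the coding DNA strand: CTTTCATATGGCCGAGTATCGAACTCCACTAACGATCGCATGTACTAGATACTCTCAACATGGGAT. The template strand is its reverse complement (complement GAAAGTATACCGGCTCATAGCTTGAGGTGATTGCTAGCGTACATGATCTATGAGAGTTGTACCCTA, then reverse).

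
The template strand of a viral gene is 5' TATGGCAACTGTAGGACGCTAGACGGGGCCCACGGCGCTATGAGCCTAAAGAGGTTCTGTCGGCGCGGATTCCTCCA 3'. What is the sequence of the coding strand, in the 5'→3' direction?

5'-TGGAGGAATCCGCGCCGACAGAACCTCTTTAGGCTCATAGCGCCGTGGGCCCCGTCTAGCGTCCTACAGTTGCCATA-3'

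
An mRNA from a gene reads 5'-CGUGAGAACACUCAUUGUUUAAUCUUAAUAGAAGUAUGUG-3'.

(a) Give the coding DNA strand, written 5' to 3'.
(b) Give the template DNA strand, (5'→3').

(a) 5'-CGTGAGAACACTCATTGTTTAATCTTAATAGAAGTATGTG-3'
(b) 5'-CACATACTTCTATTAAGATTAAACAATGAGTGTTCTCACG-3'

(a) The coding strand matches the mRNA with U→T.
(b) The template strand is the reverse complement of the coding strand.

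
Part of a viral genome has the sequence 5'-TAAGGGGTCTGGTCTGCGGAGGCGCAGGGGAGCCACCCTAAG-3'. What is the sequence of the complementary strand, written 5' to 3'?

Pairing A↔T and G↔C gives ATTCCCCAGACCAGACGCCTCCGCGTCCCCTCGGTGGGATTC, running 3'→5'. Reverse for the 5'→3' convention.

5′-CTTAGGGTGGCTCCCCTGCGCCTCCGCAGACCAGACCCCTTA-3′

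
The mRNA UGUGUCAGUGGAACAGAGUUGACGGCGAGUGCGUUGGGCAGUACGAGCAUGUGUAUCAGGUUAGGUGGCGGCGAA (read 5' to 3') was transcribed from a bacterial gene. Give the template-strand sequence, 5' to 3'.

Replace U with T to get the coding DNA strand: TGTGTCAGTGGAACAGAGTTGACGGCGAGTGCGTTGGGCAGTACGAGCATGTGTATCAGGTTAGGTGGCGGCGAA. The template strand is its reverse complement (complement ACACAGTCACCTTGTCTCAACTGCCGCTCACGCAACCCGTCATGCTCGTACACATAGTCCAATCCACCGCCGCTT, then reverse).

5'-TTCGCCGCCACCTAACCTGATACACATGCTCGTACTGCCCAACGCACTCGCCGTCAACTCTGTTCCACTGACACA-3'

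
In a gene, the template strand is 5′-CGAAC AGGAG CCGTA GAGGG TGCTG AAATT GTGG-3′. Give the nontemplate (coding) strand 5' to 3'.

5'-CCACAATTTCAGCACCCTCTACGGCTCCTGTTCG-3'

The coding strand is complementary and antiparallel to the template: take the complement (A↔T, G↔C) and reverse.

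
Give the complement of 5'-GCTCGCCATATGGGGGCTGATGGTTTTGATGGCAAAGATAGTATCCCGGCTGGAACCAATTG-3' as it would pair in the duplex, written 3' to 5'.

Base-pairing A↔T, G↔C gives the complement. The complementary strand is antiparallel, so paired with a 5'→3' strand it runs 3'→5'.

3′-CGAGCGGTATACCCCCGACTACCAAAACTACCGTTTCTATCATAGGGCCGACCTTGGTTAAC-5′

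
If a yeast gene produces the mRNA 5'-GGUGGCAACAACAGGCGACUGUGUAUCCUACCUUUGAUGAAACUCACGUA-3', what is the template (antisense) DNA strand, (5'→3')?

Replace U with T to get the coding DNA strand: GGTGGCAACAACAGGCGACTGTGTATCCTACCTTTGATGAAACTCACGTA. The template strand is its reverse complement (complement CCACCGTTGTTGTCCGCTGACACATAGGATGGAAACTACTTTGAGTGCAT, then reverse).

5'-TACGTGAGTTTCATCAAAGGTAGGATACACAGTCGCCTGTTGTTGCCACC-3'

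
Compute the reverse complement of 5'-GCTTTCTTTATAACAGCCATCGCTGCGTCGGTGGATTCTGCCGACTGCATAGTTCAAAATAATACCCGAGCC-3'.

5'-GGCTCGGGTATTATTTTGAACTATGCAGTCGGCAGAATCCACCGACGCAGCGATGGCTGTTATAAAGAAAGC-3'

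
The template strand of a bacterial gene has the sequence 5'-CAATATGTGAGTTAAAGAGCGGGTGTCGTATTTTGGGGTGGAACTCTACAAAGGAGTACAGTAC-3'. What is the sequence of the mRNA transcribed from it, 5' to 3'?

The mRNA has the sequence of the coding strand (reverse complement of the template) with T→U. Reverse complement of CAATATGTGAGTTAAAGAGCGGGTGTCGTATTTTGGGGTGGAACTCTACAAAGGAGTACAGTAC is GTACTGTACTCCTTTGTAGAGTTCCACCCCAAAATACGACACCCGCTCTTTAACTCACATATTG; then T→U.

5'-GUACUGUACUCCUUUGUAGAGUUCCACCCCAAAAUACGACACCCGCUCUUUAACUCACAUAUUG-3'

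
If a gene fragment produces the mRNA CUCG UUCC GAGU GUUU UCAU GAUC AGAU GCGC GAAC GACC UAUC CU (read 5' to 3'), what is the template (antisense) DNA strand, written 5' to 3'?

5′-AGGATAGGTCGTTCGCGCATCTGATCATGAAAACACTCGGAACGAG-3′

Replace U with T to get the coding DNA strand: CTCGTTCCGAGTGTTTTCATGATCAGATGCGCGAACGACCTATCCT. The template strand is its reverse complement (complement GAGCAAGGCTCACAAAAGTACTAGTCTACGCGCTTGCTGGATAGGA, then reverse).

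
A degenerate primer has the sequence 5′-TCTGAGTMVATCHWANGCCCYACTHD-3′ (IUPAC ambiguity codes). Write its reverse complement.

5'-HDAGTRGGGCNTWDGATBKACTCAGA-3'

Standard pairs A↔T, G↔C; ambiguity codes pair Y↔R, M↔K, W↔W, D↔H, V↔B, N↔N. Complement (AGACTCAKBTAGDWTNCGGGRTGADH), then reverse for 5'→3'.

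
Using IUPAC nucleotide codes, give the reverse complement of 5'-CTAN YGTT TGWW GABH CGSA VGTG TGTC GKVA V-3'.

5'-BTBMCGACACACBTSCGDVTCWWCAAACRNTAG-3'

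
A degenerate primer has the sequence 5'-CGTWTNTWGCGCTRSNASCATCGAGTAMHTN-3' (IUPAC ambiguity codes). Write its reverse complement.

Standard pairs A↔T, G↔C; ambiguity codes pair R↔Y, M↔K, W↔W, S↔S, H↔D, N↔N. Complement (GCAWANAWCGCGAYSNTSGTAGCTCATKDAN), then reverse for 5'→3'.

5'-NADKTACTCGATGSTNSYAGCGCWANAWACG-3'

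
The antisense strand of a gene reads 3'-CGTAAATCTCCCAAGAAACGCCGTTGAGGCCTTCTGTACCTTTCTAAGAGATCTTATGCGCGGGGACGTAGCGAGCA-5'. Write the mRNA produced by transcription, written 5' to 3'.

Reading the template 3'→5' as shown, RNA polymerase pairs each base (A→U, T→A, G↔C) to build mRNA 5'→3' directly.

5'-GCAUUUAGAGGGUUCUUUGCGGCAACUCCGGAAGACAUGGAAAGAUUCUCUAGAAUACGCGCCCCUGCAUCGCUCGU-3'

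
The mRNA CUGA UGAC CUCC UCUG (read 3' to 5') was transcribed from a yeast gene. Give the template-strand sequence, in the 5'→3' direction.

Written 5'→3' the mRNA is GUCUCCUCCAGUAGUC, so the coding DNA strand is GTCTCCTCCAGTAGTC. The template is its reverse complement.

5'-GACTACTGGAGGAGAC-3'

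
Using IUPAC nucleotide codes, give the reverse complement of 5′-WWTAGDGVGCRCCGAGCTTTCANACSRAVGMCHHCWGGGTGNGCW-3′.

Standard pairs A↔T, G↔C; ambiguity codes pair R↔Y, M↔K, W↔W, S↔S, D↔H, V↔B, N↔N. Complement (WWATCHCBCGYGGCTCGAAAGTNTGSYTBCKGDDGWCCCACNCGW), then reverse for 5'→3'.

5'-WGCNCACCCWGDDGKCBTYSGTNTGAAAGCTCGGYGCBCHCTAWW-3'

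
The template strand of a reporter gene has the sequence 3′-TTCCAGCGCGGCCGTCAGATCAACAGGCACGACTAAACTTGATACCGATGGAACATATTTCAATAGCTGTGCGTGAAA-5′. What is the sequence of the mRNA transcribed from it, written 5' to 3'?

Reading the template 3'→5' as shown, RNA polymerase pairs each base (A→U, T→A, G↔C) to build mRNA 5'→3' directly.

5′-AAGGUCGCGCCGGCAGUCUAGUUGUCCGUGCUGAUUUGAACUAUGGCUACCUUGUAUAAAGUUAUCGACACGCACUUU-3′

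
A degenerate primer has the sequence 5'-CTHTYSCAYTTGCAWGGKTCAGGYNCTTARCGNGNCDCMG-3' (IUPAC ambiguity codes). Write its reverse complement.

5′-CKGHGNCNCGYTAAGNRCCTGAMCCWTGCAARTGSRADAG-3′

Standard pairs A↔T, G↔C; ambiguity codes pair R↔Y, M↔K, W↔W, S↔S, D↔H, N↔N. Complement (GADARSGTRAACGTWCCMAGTCCRNGAATYGCNCNGHGKC), then reverse for 5'→3'.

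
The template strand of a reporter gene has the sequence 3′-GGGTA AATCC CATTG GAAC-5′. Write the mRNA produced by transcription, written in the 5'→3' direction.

Reading the template 3'→5' as shown, RNA polymerase pairs each base (A→U, T→A, G↔C) to build mRNA 5'→3' directly.

5'-CCCAUUUAGGGUAACCUUG-3'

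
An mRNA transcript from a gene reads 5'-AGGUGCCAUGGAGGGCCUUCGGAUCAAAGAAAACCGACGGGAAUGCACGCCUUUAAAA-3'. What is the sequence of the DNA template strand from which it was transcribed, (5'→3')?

Replace U with T to get the coding DNA strand: AGGTGCCATGGAGGGCCTTCGGATCAAAGAAAACCGACGGGAATGCACGCCTTTAAAA. The template strand is its reverse complement (complement TCCACGGTACCTCCCGGAAGCCTAGTTTCTTTTGGCTGCCCTTACGTGCGGAAATTTT, then reverse).

5′-TTTTAAAGGCGTGCATTCCCGTCGGTTTTCTTTGATCCGAAGGCCCTCCATGGCACCT-3′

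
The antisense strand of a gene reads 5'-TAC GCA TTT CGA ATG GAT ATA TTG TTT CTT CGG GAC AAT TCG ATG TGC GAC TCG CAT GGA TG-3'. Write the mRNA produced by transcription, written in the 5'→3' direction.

The mRNA has the sequence of the coding strand (reverse complement of the template) with T→U. Reverse complement of TACGCATTTCGAATGGATATATTGTTTCTTCGGGACAATTCGATGTGCGACTCGCATGGATG is CATCCATGCGAGTCGCACATCGAATTGTCCCGAAGAAACAATATATCCATTCGAAATGCGTA; then T→U.

5'-CAUCCAUGCGAGUCGCACAUCGAAUUGUCCCGAAGAAACAAUAUAUCCAUUCGAAAUGCGUA-3'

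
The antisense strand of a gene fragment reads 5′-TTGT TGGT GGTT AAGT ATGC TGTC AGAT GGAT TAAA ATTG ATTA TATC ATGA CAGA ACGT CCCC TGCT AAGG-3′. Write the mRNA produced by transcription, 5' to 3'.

5′-CCUUAGCAGGGGACGUUCUGUCAUGAUAUAAUCAAUUUUAAUCCAUCUGACAGCAUACUUAACCACCAACAA-3′

The mRNA has the sequence of the coding strand (reverse complement of the template) with T→U. Reverse complement of TTGTTGGTGGTTAAGTATGCTGTCAGATGGATTAAAATTGATTATATCATGACAGAACGTCCCCTGCTAAGG is CCTTAGCAGGGGACGTTCTGTCATGATATAATCAATTTTAATCCATCTGACAGCATACTTAACCACCAACAA; then T→U.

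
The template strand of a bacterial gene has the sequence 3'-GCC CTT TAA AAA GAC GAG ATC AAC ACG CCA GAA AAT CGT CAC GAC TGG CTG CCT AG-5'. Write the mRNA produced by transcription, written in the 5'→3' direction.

Reading the template 3'→5' as shown, RNA polymerase pairs each base (A→U, T→A, G↔C) to build mRNA 5'→3' directly.

5'-CGGGAAAUUUUUCUGCUCUAGUUGUGCGGUCUUUUAGCAGUGCUGACCGACGGAUC-3'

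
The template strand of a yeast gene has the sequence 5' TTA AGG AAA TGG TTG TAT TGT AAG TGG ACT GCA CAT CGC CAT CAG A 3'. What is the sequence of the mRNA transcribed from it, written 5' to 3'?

RNA polymerase reads the template 3'→5' and synthesizes mRNA 5'→3' by base-pairing (A→U, T→A, G↔C). The complement of the template is AATTCCTTTACCAACATAACATTCACCTGACGTGTAGCGGTAGTCT; antiparallel, so 5'→3' the coding strand is TCTGATGGCGATGTGCAGTCCACTTACAATACAACCATTTCCTTAA. Replace T with U for the mRNA.

5′-UCUGAUGGCGAUGUGCAGUCCACUUACAAUACAACCAUUUCCUUAA-3′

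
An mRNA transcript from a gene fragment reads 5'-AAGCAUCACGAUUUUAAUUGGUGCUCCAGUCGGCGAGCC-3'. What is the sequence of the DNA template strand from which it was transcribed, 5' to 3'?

Replace U with T to get the coding DNA strand: AAGCATCACGATTTTAATTGGTGCTCCAGTCGGCGAGCC. The template strand is its reverse complement (complement TTCGTAGTGCTAAAATTAACCACGAGGTCAGCCGCTCGG, then reverse).

5'-GGCTCGCCGACTGGAGCACCAATTAAAATCGTGATGCTT-3'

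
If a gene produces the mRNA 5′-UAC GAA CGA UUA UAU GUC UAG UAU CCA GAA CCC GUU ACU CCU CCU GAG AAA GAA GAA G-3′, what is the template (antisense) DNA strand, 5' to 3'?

5'-CTTCTTCTTTCTCAGGAGGAGTAACGGGTTCTGGATACTAGACATATAATCGTTCGTA-3'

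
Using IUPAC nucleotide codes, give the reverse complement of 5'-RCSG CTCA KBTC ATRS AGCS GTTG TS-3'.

5′-SACAACSGCTSYATGAVMTGAGCSGY-3′

Standard pairs A↔T, G↔C; ambiguity codes pair R↔Y, K↔M, S↔S, B↔V. Complement (YGSCGAGTMVAGTAYSTCGSCAACAS), then reverse for 5'→3'.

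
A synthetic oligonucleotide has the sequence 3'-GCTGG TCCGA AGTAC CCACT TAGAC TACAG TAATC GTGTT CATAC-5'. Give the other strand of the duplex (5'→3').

The strand is given 3'→5', so its complement runs 5'→3' in the same left-to-right order: pair each base A↔T, G↔C.

5'-CGACCAGGCTTCATGGGTGAATCTGATGTCATTAGCACAAGTATG-3'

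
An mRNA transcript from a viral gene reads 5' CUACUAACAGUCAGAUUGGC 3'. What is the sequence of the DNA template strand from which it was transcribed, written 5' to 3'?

Replace U with T to get the coding DNA strand: CTACTAACAGTCAGATTGGC. The template strand is its reverse complement (complement GATGATTGTCAGTCTAACCG, then reverse).

5'-GCCAATCTGACTGTTAGTAG-3'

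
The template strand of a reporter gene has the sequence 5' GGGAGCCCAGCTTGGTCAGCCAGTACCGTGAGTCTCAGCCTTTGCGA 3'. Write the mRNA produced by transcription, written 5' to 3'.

5'-UCGCAAAGGCUGAGACUCACGGUACUGGCUGACCAAGCUGGGCUCCC-3'

The mRNA has the sequence of the coding strand (reverse complement of the template) with T→U. Reverse complement of GGGAGCCCAGCTTGGTCAGCCAGTACCGTGAGTCTCAGCCTTTGCGA is TCGCAAAGGCTGAGACTCACGGTACTGGCTGACCAAGCTGGGCTCCC; then T→U.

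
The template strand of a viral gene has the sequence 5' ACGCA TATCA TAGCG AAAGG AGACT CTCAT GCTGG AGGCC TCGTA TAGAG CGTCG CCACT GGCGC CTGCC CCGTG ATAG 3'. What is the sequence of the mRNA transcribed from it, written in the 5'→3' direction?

5'-CUAUCACGGGGCAGGCGCCAGUGGCGACGCUCUAUACGAGGCCUCCAGCAUGAGAGUCUCCUUUCGCUAUGAUAUGCGU-3'

RNA polymerase reads the template 3'→5' and synthesizes mRNA 5'→3' by base-pairing (A→U, T→A, G↔C). The complement of the template is TGCGTATAGTATCGCTTTCCTCTGAGAGTACGACCTCCGGAGCATATCTCGCAGCGGTGACCGCGGACGGGGCACTATC; antiparallel, so 5'→3' the coding strand is CTATCACGGGGCAGGCGCCAGTGGCGACGCTCTATACGAGGCCTCCAGCATGAGAGTCTCCTTTCGCTATGATATGCGT. Replace T with U for the mRNA.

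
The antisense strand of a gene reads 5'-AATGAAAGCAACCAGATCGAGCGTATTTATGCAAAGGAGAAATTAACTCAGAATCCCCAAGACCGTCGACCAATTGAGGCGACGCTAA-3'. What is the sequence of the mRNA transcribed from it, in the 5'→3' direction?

5'-UUAGCGUCGCCUCAAUUGGUCGACGGUCUUGGGGAUUCUGAGUUAAUUUCUCCUUUGCAUAAAUACGCUCGAUCUGGUUGCUUUCAUU-3'

The mRNA has the sequence of the coding strand (reverse complement of the template) with T→U. Reverse complement of AATGAAAGCAACCAGATCGAGCGTATTTATGCAAAGGAGAAATTAACTCAGAATCCCCAAGACCGTCGACCAATTGAGGCGACGCTAA is TTAGCGTCGCCTCAATTGGTCGACGGTCTTGGGGATTCTGAGTTAATTTCTCCTTTGCATAAATACGCTCGATCTGGTTGCTTTCATT; then T→U.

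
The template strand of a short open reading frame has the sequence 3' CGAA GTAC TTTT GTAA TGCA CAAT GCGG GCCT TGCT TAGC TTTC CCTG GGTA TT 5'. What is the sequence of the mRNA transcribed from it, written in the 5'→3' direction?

5'-GCUUCAUGAAAACAUUACGUGUUACGCCCGGAACGAAUCGAAAGGGACCCAUAA-3'

Reading the template 3'→5' as shown, RNA polymerase pairs each base (A→U, T→A, G↔C) to build mRNA 5'→3' directly.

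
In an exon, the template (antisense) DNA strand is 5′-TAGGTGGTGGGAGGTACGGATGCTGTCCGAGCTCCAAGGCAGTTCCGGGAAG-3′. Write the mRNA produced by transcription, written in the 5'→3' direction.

The mRNA has the sequence of the coding strand (reverse complement of the template) with T→U. Reverse complement of TAGGTGGTGGGAGGTACGGATGCTGTCCGAGCTCCAAGGCAGTTCCGGGAAG is CTTCCCGGAACTGCCTTGGAGCTCGGACAGCATCCGTACCTCCCACCACCTA; then T→U.

5'-CUUCCCGGAACUGCCUUGGAGCUCGGACAGCAUCCGUACCUCCCACCACCUA-3'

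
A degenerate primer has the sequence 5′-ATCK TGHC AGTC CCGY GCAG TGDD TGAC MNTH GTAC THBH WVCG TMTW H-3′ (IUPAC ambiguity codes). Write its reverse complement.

5'-DWAKACGBWDVDAGTACDANKGTCAHHCACTGCRCGGGACTGDCAMGAT-3'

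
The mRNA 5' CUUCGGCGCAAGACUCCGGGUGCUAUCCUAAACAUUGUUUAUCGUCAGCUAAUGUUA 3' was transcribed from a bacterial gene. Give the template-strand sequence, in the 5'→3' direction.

Replace U with T to get the coding DNA strand: CTTCGGCGCAAGACTCCGGGTGCTATCCTAAACATTGTTTATCGTCAGCTAATGTTA. The template strand is its reverse complement (complement GAAGCCGCGTTCTGAGGCCCACGATAGGATTTGTAACAAATAGCAGTCGATTACAAT, then reverse).

5'-TAACATTAGCTGACGATAAACAATGTTTAGGATAGCACCCGGAGTCTTGCGCCGAAG-3'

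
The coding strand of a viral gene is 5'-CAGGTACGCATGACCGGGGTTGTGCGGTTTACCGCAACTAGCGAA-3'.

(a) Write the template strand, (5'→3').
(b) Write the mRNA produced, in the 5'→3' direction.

(a) The template strand is the reverse complement of the coding strand: complement GTCCATGCGTACTGGCCCCAACACGCCAAATGGCGTTGATCGCTT, then reverse.
(b) mRNA matches the coding strand with T→U.

(a) 5'-TTCGCTAGTTGCGGTAAACCGCACAACCCCGGTCATGCGTACCTG-3'
(b) 5'-CAGGUACGCAUGACCGGGGUUGUGCGGUUUACCGCAACUAGCGAA-3'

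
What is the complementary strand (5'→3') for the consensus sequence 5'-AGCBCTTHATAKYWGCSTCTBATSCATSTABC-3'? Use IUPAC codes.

5′-GVTASATGSATVAGASGCWRMTATDAAGVGCT-3′

Standard pairs A↔T, G↔C; ambiguity codes pair Y↔R, K↔M, W↔W, S↔S, B↔V, H↔D. Complement (TCGVGAADTATMRWCGSAGAVTASGTASATVG), then reverse for 5'→3'.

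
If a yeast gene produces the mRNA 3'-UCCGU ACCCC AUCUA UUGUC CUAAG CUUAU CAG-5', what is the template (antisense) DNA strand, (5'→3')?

5'-AGGCATGGGGTAGATAACAGGATTCGAATAGTC-3'

Written 5'→3' the mRNA is GACUAUUCGAAUCCUGUUAUCUACCCCAUGCCU, so the coding DNA strand is GACTATTCGAATCCTGTTATCTACCCCATGCCT. The template is its reverse complement.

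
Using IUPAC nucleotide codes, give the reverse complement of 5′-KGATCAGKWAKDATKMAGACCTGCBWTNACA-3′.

5'-TGTNAWVGCAGGTCTKMATHMTWMCTGATCM-3'

Standard pairs A↔T, G↔C; ambiguity codes pair M↔K, W↔W, B↔V, D↔H, N↔N. Complement (MCTAGTCMWTMHTAMKTCTGGACGVWANTGT), then reverse for 5'→3'.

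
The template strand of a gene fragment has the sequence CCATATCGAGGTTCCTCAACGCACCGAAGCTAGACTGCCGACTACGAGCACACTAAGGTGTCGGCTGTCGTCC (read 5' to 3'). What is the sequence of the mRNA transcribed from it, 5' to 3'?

5'-GGACGACAGCCGACACCUUAGUGUGCUCGUAGUCGGCAGUCUAGCUUCGGUGCGUUGAGGAACCUCGAUAUGG-3'

RNA polymerase reads the template 3'→5' and synthesizes mRNA 5'→3' by base-pairing (A→U, T→A, G↔C). The complement of the template is GGTATAGCTCCAAGGAGTTGCGTGGCTTCGATCTGACGGCTGATGCTCGTGTGATTCCACAGCCGACAGCAGG; antiparallel, so 5'→3' the coding strand is GGACGACAGCCGACACCTTAGTGTGCTCGTAGTCGGCAGTCTAGCTTCGGTGCGTTGAGGAACCTCGATATGG. Replace T with U for the mRNA.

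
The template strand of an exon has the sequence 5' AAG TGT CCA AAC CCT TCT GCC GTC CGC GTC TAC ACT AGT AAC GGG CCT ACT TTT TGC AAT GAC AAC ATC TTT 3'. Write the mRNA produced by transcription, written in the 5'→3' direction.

The mRNA has the sequence of the coding strand (reverse complement of the template) with T→U. Reverse complement of AAGTGTCCAAACCCTTCTGCCGTCCGCGTCTACACTAGTAACGGGCCTACTTTTTGCAATGACAACATCTTT is AAAGATGTTGTCATTGCAAAAAGTAGGCCCGTTACTAGTGTAGACGCGGACGGCAGAAGGGTTTGGACACTT; then T→U.

5'-AAAGAUGUUGUCAUUGCAAAAAGUAGGCCCGUUACUAGUGUAGACGCGGACGGCAGAAGGGUUUGGACACUU-3'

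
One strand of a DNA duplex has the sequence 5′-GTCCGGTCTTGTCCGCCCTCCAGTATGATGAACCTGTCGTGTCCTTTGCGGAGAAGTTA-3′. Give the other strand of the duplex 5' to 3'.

5'-TAACTTCTCCGCAAAGGACACGACAGGTTCATCATACTGGAGGGCGGACAAGACCGGAC-3'

Pairing A↔T and G↔C gives CAGGCCAGAACAGGCGGGAGGTCATACTACTTGGACAGCACAGGAAACGCCTCTTCAAT, running 3'→5'. Reverse for the 5'→3' convention.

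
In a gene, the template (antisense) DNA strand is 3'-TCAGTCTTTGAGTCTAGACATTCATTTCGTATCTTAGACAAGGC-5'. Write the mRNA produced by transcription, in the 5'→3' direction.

5′-AGUCAGAAACUCAGAUCUGUAAGUAAAGCAUAGAAUCUGUUCCG-3′

Reading the template 3'→5' as shown, RNA polymerase pairs each base (A→U, T→A, G↔C) to build mRNA 5'→3' directly.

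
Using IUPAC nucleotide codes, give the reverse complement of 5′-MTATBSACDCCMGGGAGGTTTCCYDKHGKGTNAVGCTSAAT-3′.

Standard pairs A↔T, G↔C; ambiguity codes pair Y↔R, M↔K, S↔S, B↔V, D↔H, N↔N. Complement (KATAVSTGHGGKCCCTCCAAAGGRHMDCMCANTBCGASTTA), then reverse for 5'→3'.

5'-ATTSAGCBTNACMCDMHRGGAAACCTCCCKGGHGTSVATAK-3'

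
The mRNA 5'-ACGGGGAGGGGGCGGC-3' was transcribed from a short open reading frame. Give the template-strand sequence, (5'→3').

5′-GCCGCCCCCTCCCCGT-3′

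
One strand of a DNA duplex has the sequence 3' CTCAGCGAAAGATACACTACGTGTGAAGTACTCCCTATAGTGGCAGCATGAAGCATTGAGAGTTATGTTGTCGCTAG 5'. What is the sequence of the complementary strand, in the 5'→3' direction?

The strand is given 3'→5', so its complement runs 5'→3' in the same left-to-right order: pair each base A↔T, G↔C.

5′-GAGTCGCTTTCTATGTGATGCACACTTCATGAGGGATATCACCGTCGTACTTCGTAACTCTCAATACAACAGCGATC-3′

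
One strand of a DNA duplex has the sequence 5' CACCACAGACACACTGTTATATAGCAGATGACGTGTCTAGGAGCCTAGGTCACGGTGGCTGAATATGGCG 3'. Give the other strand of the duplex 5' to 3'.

5'-CGCCATATTCAGCCACCGTGACCTAGGCTCCTAGACACGTCATCTGCTATATAACAGTGTGTCTGTGGTG-3'

Pairing A↔T and G↔C gives GTGGTGTCTGTGTGACAATATATCGTCTACTGCACAGATCCTCGGATCCAGTGCCACCGACTTATACCGC, running 3'→5'. Reverse for the 5'→3' convention.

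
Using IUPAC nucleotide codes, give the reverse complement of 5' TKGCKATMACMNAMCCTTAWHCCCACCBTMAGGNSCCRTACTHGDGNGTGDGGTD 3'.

5'-HACCHCACNCHCDAGTAYGGSNCCTKAVGGTGGGDWTAAGGKTNKGTKATMGCMA-3'

Standard pairs A↔T, G↔C; ambiguity codes pair R↔Y, M↔K, W↔W, S↔S, B↔V, D↔H, N↔N. Complement (AMCGMTAKTGKNTKGGAATWDGGGTGGVAKTCCNSGGYATGADCHCNCACHCCAH), then reverse for 5'→3'.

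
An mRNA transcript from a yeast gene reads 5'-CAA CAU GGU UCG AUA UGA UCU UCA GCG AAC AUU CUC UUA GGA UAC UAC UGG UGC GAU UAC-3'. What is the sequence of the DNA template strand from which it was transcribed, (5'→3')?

5'-GTAATCGCACCAGTAGTATCCTAAGAGAATGTTCGCTGAAGATCATATCGAACCATGTTG-3'

Replace U with T to get the coding DNA strand: CAACATGGTTCGATATGATCTTCAGCGAACATTCTCTTAGGATACTACTGGTGCGATTAC. The template strand is its reverse complement (complement GTTGTACCAAGCTATACTAGAAGTCGCTTGTAAGAGAATCCTATGATGACCACGCTAATG, then reverse).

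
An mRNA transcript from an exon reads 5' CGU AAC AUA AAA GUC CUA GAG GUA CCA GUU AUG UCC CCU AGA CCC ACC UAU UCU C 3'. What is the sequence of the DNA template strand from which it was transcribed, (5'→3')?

5'-GAGAATAGGTGGGTCTAGGGGACATAACTGGTACCTCTAGGACTTTTATGTTACG-3'

Replace U with T to get the coding DNA strand: CGTAACATAAAAGTCCTAGAGGTACCAGTTATGTCCCCTAGACCCACCTATTCTC. The template strand is its reverse complement (complement GCATTGTATTTTCAGGATCTCCATGGTCAATACAGGGGATCTGGGTGGATAAGAG, then reverse).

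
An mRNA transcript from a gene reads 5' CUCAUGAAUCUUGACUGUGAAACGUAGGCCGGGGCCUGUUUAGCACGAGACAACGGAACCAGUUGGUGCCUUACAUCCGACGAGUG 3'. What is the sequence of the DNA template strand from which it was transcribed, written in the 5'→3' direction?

5'-CACTCGTCGGATGTAAGGCACCAACTGGTTCCGTTGTCTCGTGCTAAACAGGCCCCGGCCTACGTTTCACAGTCAAGATTCATGAG-3'

Replace U with T to get the coding DNA strand: CTCATGAATCTTGACTGTGAAACGTAGGCCGGGGCCTGTTTAGCACGAGACAACGGAACCAGTTGGTGCCTTACATCCGACGAGTG. The template strand is its reverse complement (complement GAGTACTTAGAACTGACACTTTGCATCCGGCCCCGGACAAATCGTGCTCTGTTGCCTTGGTCAACCACGGAATGTAGGCTGCTCAC, then reverse).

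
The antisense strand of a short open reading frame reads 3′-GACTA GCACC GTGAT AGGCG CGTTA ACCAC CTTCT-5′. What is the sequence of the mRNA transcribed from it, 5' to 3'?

5'-CUGAUCGUGGCACUAUCCGCGCAAUUGGUGGAAGA-3'

Reading the template 3'→5' as shown, RNA polymerase pairs each base (A→U, T→A, G↔C) to build mRNA 5'→3' directly.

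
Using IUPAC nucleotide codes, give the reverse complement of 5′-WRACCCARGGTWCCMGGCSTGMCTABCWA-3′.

5'-TWGVTAGKCASGCCKGGWACCYTGGGTYW-3'

Standard pairs A↔T, G↔C; ambiguity codes pair R↔Y, M↔K, W↔W, S↔S, B↔V. Complement (WYTGGGTYCCAWGGKCCGSACKGATVGWT), then reverse for 5'→3'.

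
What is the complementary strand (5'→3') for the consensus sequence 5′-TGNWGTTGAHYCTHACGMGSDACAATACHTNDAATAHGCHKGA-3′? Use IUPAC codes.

5'-TCMDGCDTATTHNADGTATTGTHSCKCGTDAGRDTCAACWNCA-3'

Standard pairs A↔T, G↔C; ambiguity codes pair Y↔R, M↔K, W↔W, S↔S, D↔H, N↔N. Complement (ACNWCAACTDRGADTGCKCSHTGTTATGDANHTTATDCGDMCT), then reverse for 5'→3'.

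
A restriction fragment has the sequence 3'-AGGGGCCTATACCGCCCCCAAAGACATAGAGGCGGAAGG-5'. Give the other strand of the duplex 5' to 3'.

The strand is given 3'→5', so its complement runs 5'→3' in the same left-to-right order: pair each base A↔T, G↔C.

5'-TCCCCGGATATGGCGGGGGTTTCTGTATCTCCGCCTTCC-3'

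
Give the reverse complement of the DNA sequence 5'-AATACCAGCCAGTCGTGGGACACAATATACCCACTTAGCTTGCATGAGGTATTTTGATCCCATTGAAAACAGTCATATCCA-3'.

Reading the sequence 3'→5' and pairing each base (A↔T, G↔C) gives the reverse complement directly.

5'-TGGATATGACTGTTTTCAATGGGATCAAAATACCTCATGCAAGCTAAGTGGGTATATTGTGTCCCACGACTGGCTGGTATT-3'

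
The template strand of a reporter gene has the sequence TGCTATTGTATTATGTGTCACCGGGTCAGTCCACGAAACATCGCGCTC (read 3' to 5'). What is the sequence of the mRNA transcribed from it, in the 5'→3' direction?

Reading the template 3'→5' as shown, RNA polymerase pairs each base (A→U, T→A, G↔C) to build mRNA 5'→3' directly.

5'-ACGAUAACAUAAUACACAGUGGCCCAGUCAGGUGCUUUGUAGCGCGAG-3'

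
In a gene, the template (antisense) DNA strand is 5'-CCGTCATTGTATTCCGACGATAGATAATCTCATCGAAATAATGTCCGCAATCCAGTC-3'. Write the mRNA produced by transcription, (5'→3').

5′-GACUGGAUUGCGGACAUUAUUUCGAUGAGAUUAUCUAUCGUCGGAAUACAAUGACGG-3′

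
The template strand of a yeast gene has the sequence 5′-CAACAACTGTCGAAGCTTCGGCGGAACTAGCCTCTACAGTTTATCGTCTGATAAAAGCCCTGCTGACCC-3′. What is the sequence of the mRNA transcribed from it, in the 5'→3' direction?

5'-GGGUCAGCAGGGCUUUUAUCAGACGAUAAACUGUAGAGGCUAGUUCCGCCGAAGCUUCGACAGUUGUUG-3'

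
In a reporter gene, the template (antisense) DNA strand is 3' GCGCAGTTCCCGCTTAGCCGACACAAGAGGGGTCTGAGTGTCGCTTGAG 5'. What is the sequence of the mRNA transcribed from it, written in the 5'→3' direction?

5'-CGCGUCAAGGGCGAAUCGGCUGUGUUCUCCCCAGACUCACAGCGAACUC-3'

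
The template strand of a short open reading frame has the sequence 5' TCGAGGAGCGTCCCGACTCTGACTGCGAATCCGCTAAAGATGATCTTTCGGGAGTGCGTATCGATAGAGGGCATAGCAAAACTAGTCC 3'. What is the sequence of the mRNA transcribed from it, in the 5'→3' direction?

5′-GGACUAGUUUUGCUAUGCCCUCUAUCGAUACGCACUCCCGAAAGAUCAUCUUUAGCGGAUUCGCAGUCAGAGUCGGGACGCUCCUCGA-3′

The mRNA has the sequence of the coding strand (reverse complement of the template) with T→U. Reverse complement of TCGAGGAGCGTCCCGACTCTGACTGCGAATCCGCTAAAGATGATCTTTCGGGAGTGCGTATCGATAGAGGGCATAGCAAAACTAGTCC is GGACTAGTTTTGCTATGCCCTCTATCGATACGCACTCCCGAAAGATCATCTTTAGCGGATTCGCAGTCAGAGTCGGGACGCTCCTCGA; then T→U.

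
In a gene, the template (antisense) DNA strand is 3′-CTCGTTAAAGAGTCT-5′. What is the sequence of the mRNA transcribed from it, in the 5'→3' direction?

5′-GAGCAAUUUCUCAGA-3′

Reading the template 3'→5' as shown, RNA polymerase pairs each base (A→U, T→A, G↔C) to build mRNA 5'→3' directly.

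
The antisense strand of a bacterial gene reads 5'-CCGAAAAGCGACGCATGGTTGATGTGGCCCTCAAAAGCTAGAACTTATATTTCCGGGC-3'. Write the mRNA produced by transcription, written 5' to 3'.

The mRNA has the sequence of the coding strand (reverse complement of the template) with T→U. Reverse complement of CCGAAAAGCGACGCATGGTTGATGTGGCCCTCAAAAGCTAGAACTTATATTTCCGGGC is GCCCGGAAATATAAGTTCTAGCTTTTGAGGGCCACATCAACCATGCGTCGCTTTTCGG; then T→U.

5'-GCCCGGAAAUAUAAGUUCUAGCUUUUGAGGGCCACAUCAACCAUGCGUCGCUUUUCGG-3'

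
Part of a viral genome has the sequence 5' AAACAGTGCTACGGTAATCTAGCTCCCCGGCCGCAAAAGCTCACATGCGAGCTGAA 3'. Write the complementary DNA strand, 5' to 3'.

Pairing A↔T and G↔C gives TTTGTCACGATGCCATTAGATCGAGGGGCCGGCGTTTTCGAGTGTACGCTCGACTT, running 3'→5'. Reverse for the 5'→3' convention.

5'-TTCAGCTCGCATGTGAGCTTTTGCGGCCGGGGAGCTAGATTACCGTAGCACTGTTT-3'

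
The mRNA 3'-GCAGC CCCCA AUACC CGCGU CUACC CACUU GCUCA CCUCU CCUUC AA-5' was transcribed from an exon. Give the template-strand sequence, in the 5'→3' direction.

5′-CGTCGGGGGTTATGGGCGCAGATGGGTGAACGAGTGGAGAGGAAGTT-3′

Written 5'→3' the mRNA is AACUUCCUCUCCACUCGUUCACCCAUCUGCGCCCAUAACCCCCGACG, so the coding DNA strand is AACTTCCTCTCCACTCGTTCACCCATCTGCGCCCATAACCCCCGACG. The template is its reverse complement.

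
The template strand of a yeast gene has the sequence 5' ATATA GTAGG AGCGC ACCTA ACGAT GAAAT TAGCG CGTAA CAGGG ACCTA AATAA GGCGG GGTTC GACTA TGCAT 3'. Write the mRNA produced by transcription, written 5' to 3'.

5'-AUGCAUAGUCGAACCCCGCCUUAUUUAGGUCCCUGUUACGCGCUAAUUUCAUCGUUAGGUGCGCUCCUACUAUAU-3'

The mRNA has the sequence of the coding strand (reverse complement of the template) with T→U. Reverse complement of ATATAGTAGGAGCGCACCTAACGATGAAATTAGCGCGTAACAGGGACCTAAATAAGGCGGGGTTCGACTATGCAT is ATGCATAGTCGAACCCCGCCTTATTTAGGTCCCTGTTACGCGCTAATTTCATCGTTAGGTGCGCTCCTACTATAT; then T→U.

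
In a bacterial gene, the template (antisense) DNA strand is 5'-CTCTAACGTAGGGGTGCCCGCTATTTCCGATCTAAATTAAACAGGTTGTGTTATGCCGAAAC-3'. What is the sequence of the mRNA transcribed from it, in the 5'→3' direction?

RNA polymerase reads the template 3'→5' and synthesizes mRNA 5'→3' by base-pairing (A→U, T→A, G↔C). The complement of the template is GAGATTGCATCCCCACGGGCGATAAAGGCTAGATTTAATTTGTCCAACACAATACGGCTTTG; antiparallel, so 5'→3' the coding strand is GTTTCGGCATAACACAACCTGTTTAATTTAGATCGGAAATAGCGGGCACCCCTACGTTAGAG. Replace T with U for the mRNA.

5′-GUUUCGGCAUAACACAACCUGUUUAAUUUAGAUCGGAAAUAGCGGGCACCCCUACGUUAGAG-3′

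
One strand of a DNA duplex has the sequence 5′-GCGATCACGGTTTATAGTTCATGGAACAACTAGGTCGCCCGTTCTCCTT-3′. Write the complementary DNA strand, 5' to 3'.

The complement of GCGATCACGGTTTATAGTTCATGGAACAACTAGGTCGCCCGTTCTCCTT is CGCTAGTGCCAAATATCAAGTACCTTGTTGATCCAGCGGGCAAGAGGAA (A↔T, G↔C). DNA strands are antiparallel, so the complementary strand runs 3'→5'; reversing gives the 5'→3' form.

5'-AAGGAGAACGGGCGACCTAGTTGTTCCATGAACTATAAACCGTGATCGC-3'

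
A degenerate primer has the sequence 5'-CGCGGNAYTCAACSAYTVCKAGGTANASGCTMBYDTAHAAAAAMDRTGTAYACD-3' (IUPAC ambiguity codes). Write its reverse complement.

5'-HGTRTACAYHKTTTTTDTAHRVKAGCSTNTACCTMGBARTSGTTGARTNCCGCG-3'

Standard pairs A↔T, G↔C; ambiguity codes pair R↔Y, M↔K, S↔S, B↔V, D↔H, N↔N. Complement (GCGCCNTRAGTTGSTRABGMTCCATNTSCGAKVRHATDTTTTTKHYACATRTGH), then reverse for 5'→3'.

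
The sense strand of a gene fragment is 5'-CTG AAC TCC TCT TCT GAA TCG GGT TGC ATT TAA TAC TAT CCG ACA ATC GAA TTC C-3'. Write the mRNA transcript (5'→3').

mRNA has the coding-strand sequence with U in place of T.

5'-CUGAACUCCUCUUCUGAAUCGGGUUGCAUUUAAUACUAUCCGACAAUCGAAUUCC-3'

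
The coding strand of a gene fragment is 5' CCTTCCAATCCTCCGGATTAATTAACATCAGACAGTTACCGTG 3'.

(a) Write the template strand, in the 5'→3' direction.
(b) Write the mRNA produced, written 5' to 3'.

(a) 5'-CACGGTAACTGTCTGATGTTAATTAATCCGGAGGATTGGAAGG-3'
(b) 5'-CCUUCCAAUCCUCCGGAUUAAUUAACAUCAGACAGUUACCGUG-3'

(a) The template strand is the reverse complement of the coding strand: complement GGAAGGTTAGGAGGCCTAATTAATTGTAGTCTGTCAATGGCAC, then reverse.
(b) mRNA matches the coding strand with T→U.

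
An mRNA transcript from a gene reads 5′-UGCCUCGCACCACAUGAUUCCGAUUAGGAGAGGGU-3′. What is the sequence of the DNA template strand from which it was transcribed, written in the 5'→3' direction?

5′-ACCCTCTCCTAATCGGAATCATGTGGTGCGAGGCA-3′

Replace U with T to get the coding DNA strand: TGCCTCGCACCACATGATTCCGATTAGGAGAGGGT. The template strand is its reverse complement (complement ACGGAGCGTGGTGTACTAAGGCTAATCCTCTCCCA, then reverse).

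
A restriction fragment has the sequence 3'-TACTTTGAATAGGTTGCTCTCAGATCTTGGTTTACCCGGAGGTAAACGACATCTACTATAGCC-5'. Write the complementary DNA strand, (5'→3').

The strand is given 3'→5', so its complement runs 5'→3' in the same left-to-right order: pair each base A↔T, G↔C.

5'-ATGAAACTTATCCAACGAGAGTCTAGAACCAAATGGGCCTCCATTTGCTGTAGATGATATCGG-3'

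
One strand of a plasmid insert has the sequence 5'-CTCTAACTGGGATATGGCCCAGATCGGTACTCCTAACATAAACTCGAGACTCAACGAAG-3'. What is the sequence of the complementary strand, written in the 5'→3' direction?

The complement of CTCTAACTGGGATATGGCCCAGATCGGTACTCCTAACATAAACTCGAGACTCAACGAAG is GAGATTGACCCTATACCGGGTCTAGCCATGAGGATTGTATTTGAGCTCTGAGTTGCTTC (A↔T, G↔C). DNA strands are antiparallel, so the complementary strand runs 3'→5'; reversing gives the 5'→3' form.

5'-CTTCGTTGAGTCTCGAGTTTATGTTAGGAGTACCGATCTGGGCCATATCCCAGTTAGAG-3'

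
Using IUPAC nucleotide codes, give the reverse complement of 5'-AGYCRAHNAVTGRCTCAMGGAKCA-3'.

Standard pairs A↔T, G↔C; ambiguity codes pair R↔Y, M↔K, H↔D, V↔B, N↔N. Complement (TCRGYTDNTBACYGAGTKCCTMGT), then reverse for 5'→3'.

5'-TGMTCCKTGAGYCABTNDTYGRCT-3'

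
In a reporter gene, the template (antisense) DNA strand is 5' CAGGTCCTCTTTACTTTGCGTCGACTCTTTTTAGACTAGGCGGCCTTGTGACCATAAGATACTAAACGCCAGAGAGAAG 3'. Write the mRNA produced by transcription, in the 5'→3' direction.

5'-CUUCUCUCUGGCGUUUAGUAUCUUAUGGUCACAAGGCCGCCUAGUCUAAAAAGAGUCGACGCAAAGUAAAGAGGACCUG-3'

RNA polymerase reads the template 3'→5' and synthesizes mRNA 5'→3' by base-pairing (A→U, T→A, G↔C). The complement of the template is GTCCAGGAGAAATGAAACGCAGCTGAGAAAAATCTGATCCGCCGGAACACTGGTATTCTATGATTTGCGGTCTCTCTTC; antiparallel, so 5'→3' the coding strand is CTTCTCTCTGGCGTTTAGTATCTTATGGTCACAAGGCCGCCTAGTCTAAAAAGAGTCGACGCAAAGTAAAGAGGACCTG. Replace T with U for the mRNA.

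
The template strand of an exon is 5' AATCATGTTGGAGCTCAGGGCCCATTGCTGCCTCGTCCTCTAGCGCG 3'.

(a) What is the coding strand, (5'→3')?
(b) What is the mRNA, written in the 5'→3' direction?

(a) The coding strand is the reverse complement of the template: complement TTAGTACAACCTCGAGTCCCGGGTAACGACGGAGCAGGAGATCGCGC, then reverse.
(b) mRNA has the coding-strand sequence with T→U.

(a) 5'-CGCGCTAGAGGACGAGGCAGCAATGGGCCCTGAGCTCCAACATGATT-3'
(b) 5'-CGCGCUAGAGGACGAGGCAGCAAUGGGCCCUGAGCUCCAACAUGAUU-3'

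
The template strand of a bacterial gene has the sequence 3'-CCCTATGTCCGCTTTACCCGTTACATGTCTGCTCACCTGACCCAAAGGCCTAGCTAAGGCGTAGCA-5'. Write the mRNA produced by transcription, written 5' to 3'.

Reading the template 3'→5' as shown, RNA polymerase pairs each base (A→U, T→A, G↔C) to build mRNA 5'→3' directly.

5'-GGGAUACAGGCGAAAUGGGCAAUGUACAGACGAGUGGACUGGGUUUCCGGAUCGAUUCCGCAUCGU-3'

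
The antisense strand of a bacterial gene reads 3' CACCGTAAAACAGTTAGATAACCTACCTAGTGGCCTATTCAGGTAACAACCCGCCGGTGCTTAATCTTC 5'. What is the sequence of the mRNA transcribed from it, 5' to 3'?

5′-GUGGCAUUUUGUCAAUCUAUUGGAUGGAUCACCGGAUAAGUCCAUUGUUGGGCGGCCACGAAUUAGAAG-3′

Reading the template 3'→5' as shown, RNA polymerase pairs each base (A→U, T→A, G↔C) to build mRNA 5'→3' directly.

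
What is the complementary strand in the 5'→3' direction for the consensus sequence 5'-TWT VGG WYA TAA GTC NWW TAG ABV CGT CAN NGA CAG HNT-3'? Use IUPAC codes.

Standard pairs A↔T, G↔C; ambiguity codes pair Y↔R, W↔W, B↔V, H↔D, N↔N. Complement (AWABCCWRTATTCAGNWWATCTVBGCAGTNNCTGTCDNA), then reverse for 5'→3'.

5'-ANDCTGTCNNTGACGBVTCTAWWNGACTTATRWCCBAWA-3'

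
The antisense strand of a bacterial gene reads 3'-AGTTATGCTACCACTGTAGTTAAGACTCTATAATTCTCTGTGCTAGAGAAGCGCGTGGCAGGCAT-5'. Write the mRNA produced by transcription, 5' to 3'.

5'-UCAAUACGAUGGUGACAUCAAUUCUGAGAUAUUAAGAGACACGAUCUCUUCGCGCACCGUCCGUA-3'

Reading the template 3'→5' as shown, RNA polymerase pairs each base (A→U, T→A, G↔C) to build mRNA 5'→3' directly.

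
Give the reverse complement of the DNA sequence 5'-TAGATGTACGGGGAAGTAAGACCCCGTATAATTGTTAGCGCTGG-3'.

5'-CCAGCGCTAACAATTATACGGGGTCTTACTTCCCCGTACATCTA-3'

Complement each base (A↔T, G↔C): ATCTACATGCCCCTTCATTCTGGGGCATATTAACAATCGCGACC. Then reverse.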